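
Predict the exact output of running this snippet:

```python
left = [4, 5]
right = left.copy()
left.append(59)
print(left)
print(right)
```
[4, 5, 59]
[4, 5]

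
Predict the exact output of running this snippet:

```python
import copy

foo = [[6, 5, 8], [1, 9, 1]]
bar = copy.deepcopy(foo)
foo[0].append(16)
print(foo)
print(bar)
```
[[6, 5, 8, 16], [1, 9, 1]]
[[6, 5, 8], [1, 9, 1]]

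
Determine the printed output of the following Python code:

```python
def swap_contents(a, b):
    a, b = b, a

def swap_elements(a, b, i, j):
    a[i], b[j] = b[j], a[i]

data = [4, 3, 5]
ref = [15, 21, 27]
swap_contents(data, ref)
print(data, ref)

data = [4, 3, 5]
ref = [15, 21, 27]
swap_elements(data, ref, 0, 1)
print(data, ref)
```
[4, 3, 5] [15, 21, 27]
[21, 3, 5] [15, 4, 27]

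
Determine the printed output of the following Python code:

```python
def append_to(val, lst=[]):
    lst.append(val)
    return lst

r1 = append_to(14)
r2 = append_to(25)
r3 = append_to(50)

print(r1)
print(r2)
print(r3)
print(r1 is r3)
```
[14, 25, 50]
[14, 25, 50]
[14, 25, 50]
True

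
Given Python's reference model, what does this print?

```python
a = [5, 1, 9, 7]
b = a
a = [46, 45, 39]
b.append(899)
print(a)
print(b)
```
[46, 45, 39]
[5, 1, 9, 7, 899]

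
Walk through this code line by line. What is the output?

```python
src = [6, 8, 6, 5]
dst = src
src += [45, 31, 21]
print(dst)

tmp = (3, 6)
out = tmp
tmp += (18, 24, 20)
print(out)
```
[6, 8, 6, 5, 45, 31, 21]
(3, 6)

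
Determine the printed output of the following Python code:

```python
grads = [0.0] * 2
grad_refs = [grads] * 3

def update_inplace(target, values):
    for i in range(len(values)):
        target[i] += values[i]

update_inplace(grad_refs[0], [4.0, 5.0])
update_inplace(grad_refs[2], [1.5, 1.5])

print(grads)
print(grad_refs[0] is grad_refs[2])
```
[5.5, 6.5]
True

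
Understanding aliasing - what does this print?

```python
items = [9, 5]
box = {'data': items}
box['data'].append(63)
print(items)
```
[9, 5, 63]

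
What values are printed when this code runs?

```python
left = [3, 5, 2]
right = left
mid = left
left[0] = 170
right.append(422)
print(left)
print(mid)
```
[170, 5, 2, 422]
[170, 5, 2, 422]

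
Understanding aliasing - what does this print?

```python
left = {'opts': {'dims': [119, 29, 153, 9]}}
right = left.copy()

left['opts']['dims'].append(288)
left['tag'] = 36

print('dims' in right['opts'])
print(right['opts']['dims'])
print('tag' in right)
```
True
[119, 29, 153, 9, 288]
False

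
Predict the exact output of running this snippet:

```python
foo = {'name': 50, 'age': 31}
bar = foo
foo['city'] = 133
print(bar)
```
{'name': 50, 'age': 31, 'city': 133}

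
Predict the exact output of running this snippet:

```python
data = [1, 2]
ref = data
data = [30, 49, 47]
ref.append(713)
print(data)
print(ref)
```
[30, 49, 47]
[1, 2, 713]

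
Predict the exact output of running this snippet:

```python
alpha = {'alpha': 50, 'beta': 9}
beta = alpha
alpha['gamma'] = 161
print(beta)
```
{'alpha': 50, 'beta': 9, 'gamma': 161}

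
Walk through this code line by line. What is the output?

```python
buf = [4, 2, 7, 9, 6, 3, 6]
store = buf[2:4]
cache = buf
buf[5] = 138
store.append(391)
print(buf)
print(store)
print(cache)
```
[4, 2, 7, 9, 6, 138, 6]
[7, 9, 391]
[4, 2, 7, 9, 6, 138, 6]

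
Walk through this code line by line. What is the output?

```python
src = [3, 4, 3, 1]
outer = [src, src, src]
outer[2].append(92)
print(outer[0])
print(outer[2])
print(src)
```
[3, 4, 3, 1, 92]
[3, 4, 3, 1, 92]
[3, 4, 3, 1, 92]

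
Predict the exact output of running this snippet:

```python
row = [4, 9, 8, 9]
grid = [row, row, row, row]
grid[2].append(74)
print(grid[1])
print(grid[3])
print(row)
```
[4, 9, 8, 9, 74]
[4, 9, 8, 9, 74]
[4, 9, 8, 9, 74]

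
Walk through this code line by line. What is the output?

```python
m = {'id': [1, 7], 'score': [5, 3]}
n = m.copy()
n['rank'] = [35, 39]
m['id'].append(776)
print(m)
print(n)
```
{'id': [1, 7, 776], 'score': [5, 3]}
{'id': [1, 7, 776], 'score': [5, 3], 'rank': [35, 39]}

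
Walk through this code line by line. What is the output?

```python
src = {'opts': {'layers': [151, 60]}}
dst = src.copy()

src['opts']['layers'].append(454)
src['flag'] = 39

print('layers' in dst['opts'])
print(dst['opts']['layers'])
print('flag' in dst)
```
True
[151, 60, 454]
False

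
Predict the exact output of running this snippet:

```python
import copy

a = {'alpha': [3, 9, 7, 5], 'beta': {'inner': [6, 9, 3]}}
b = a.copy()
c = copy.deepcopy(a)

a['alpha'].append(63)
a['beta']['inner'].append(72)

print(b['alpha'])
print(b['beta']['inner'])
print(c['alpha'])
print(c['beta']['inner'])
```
[3, 9, 7, 5, 63]
[6, 9, 3, 72]
[3, 9, 7, 5]
[6, 9, 3]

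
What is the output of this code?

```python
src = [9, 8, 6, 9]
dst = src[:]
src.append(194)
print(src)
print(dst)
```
[9, 8, 6, 9, 194]
[9, 8, 6, 9]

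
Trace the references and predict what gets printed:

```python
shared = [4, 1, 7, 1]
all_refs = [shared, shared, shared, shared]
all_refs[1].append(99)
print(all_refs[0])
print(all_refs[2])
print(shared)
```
[4, 1, 7, 1, 99]
[4, 1, 7, 1, 99]
[4, 1, 7, 1, 99]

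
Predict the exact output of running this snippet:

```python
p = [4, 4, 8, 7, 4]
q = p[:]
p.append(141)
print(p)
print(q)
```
[4, 4, 8, 7, 4, 141]
[4, 4, 8, 7, 4]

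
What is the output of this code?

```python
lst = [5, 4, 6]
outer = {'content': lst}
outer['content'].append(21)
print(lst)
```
[5, 4, 6, 21]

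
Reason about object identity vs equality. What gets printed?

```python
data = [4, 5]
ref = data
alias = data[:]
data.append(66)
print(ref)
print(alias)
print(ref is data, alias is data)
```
[4, 5, 66]
[4, 5]
True False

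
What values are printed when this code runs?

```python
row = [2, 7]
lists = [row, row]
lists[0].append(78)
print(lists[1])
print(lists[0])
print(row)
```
[2, 7, 78]
[2, 7, 78]
[2, 7, 78]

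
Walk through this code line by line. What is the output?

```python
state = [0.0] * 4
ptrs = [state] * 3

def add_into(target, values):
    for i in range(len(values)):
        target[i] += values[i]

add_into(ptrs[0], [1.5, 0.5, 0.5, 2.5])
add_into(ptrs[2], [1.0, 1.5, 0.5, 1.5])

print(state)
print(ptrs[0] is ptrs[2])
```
[2.5, 2.0, 1.0, 4.0]
True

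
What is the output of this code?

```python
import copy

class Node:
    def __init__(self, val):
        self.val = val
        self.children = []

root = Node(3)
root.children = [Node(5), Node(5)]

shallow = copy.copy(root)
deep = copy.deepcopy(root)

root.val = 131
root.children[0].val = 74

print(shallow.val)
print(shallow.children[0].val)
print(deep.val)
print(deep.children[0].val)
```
3
74
3
5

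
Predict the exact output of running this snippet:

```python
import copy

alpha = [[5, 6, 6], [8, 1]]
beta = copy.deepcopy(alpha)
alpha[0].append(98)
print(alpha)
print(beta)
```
[[5, 6, 6, 98], [8, 1]]
[[5, 6, 6], [8, 1]]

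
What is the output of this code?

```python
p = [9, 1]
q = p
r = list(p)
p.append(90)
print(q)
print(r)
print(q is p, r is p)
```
[9, 1, 90]
[9, 1]
True False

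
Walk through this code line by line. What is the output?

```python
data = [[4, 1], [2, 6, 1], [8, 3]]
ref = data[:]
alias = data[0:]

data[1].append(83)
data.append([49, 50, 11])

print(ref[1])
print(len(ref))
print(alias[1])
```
[2, 6, 1, 83]
3
[2, 6, 1, 83]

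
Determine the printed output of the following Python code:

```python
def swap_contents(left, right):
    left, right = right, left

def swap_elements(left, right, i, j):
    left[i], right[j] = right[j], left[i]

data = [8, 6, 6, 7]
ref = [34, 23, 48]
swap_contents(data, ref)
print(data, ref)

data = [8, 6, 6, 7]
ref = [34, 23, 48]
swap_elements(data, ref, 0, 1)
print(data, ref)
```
[8, 6, 6, 7] [34, 23, 48]
[23, 6, 6, 7] [34, 8, 48]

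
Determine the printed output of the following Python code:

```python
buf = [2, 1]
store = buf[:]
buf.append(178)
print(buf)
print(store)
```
[2, 1, 178]
[2, 1]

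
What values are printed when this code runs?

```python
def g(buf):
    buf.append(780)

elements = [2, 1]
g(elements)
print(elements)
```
[2, 1, 780]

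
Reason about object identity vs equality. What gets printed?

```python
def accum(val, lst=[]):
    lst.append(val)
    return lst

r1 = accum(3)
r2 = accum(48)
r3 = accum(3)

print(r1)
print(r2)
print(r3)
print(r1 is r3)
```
[3, 48, 3]
[3, 48, 3]
[3, 48, 3]
True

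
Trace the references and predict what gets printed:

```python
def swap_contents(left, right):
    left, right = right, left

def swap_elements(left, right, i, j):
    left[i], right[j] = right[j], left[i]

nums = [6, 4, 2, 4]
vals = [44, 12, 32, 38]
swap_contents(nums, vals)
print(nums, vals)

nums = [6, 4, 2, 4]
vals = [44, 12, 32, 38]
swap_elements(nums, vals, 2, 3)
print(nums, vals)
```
[6, 4, 2, 4] [44, 12, 32, 38]
[6, 4, 38, 4] [44, 12, 32, 2]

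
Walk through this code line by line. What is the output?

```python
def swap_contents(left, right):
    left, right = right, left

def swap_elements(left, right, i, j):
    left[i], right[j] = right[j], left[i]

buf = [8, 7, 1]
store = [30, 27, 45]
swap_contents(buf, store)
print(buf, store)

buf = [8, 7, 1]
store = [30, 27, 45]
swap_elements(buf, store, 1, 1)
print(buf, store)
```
[8, 7, 1] [30, 27, 45]
[8, 27, 1] [30, 7, 45]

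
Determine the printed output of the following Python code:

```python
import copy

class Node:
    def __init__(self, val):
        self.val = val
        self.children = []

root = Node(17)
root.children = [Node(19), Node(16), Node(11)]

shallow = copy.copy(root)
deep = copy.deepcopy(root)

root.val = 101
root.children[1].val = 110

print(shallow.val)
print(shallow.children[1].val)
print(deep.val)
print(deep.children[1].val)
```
17
110
17
16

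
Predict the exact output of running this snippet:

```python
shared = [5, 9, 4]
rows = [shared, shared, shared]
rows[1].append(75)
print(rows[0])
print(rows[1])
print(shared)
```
[5, 9, 4, 75]
[5, 9, 4, 75]
[5, 9, 4, 75]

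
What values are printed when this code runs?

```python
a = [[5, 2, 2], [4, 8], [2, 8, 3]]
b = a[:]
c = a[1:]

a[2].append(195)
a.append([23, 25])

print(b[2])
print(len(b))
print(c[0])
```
[2, 8, 3, 195]
3
[4, 8]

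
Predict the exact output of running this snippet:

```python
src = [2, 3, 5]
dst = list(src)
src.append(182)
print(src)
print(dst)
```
[2, 3, 5, 182]
[2, 3, 5]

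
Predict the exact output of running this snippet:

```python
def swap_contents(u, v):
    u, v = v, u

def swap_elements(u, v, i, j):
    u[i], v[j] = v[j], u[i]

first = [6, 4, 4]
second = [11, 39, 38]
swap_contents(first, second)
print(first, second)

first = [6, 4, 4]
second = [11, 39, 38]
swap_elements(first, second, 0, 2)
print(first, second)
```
[6, 4, 4] [11, 39, 38]
[38, 4, 4] [11, 39, 6]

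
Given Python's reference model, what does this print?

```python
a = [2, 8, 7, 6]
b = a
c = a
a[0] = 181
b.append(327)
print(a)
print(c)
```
[181, 8, 7, 6, 327]
[181, 8, 7, 6, 327]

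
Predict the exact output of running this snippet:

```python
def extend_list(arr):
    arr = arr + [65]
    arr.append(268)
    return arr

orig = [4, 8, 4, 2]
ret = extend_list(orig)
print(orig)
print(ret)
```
[4, 8, 4, 2]
[4, 8, 4, 2, 65, 268]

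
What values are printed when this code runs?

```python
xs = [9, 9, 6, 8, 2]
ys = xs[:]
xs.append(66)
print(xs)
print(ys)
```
[9, 9, 6, 8, 2, 66]
[9, 9, 6, 8, 2]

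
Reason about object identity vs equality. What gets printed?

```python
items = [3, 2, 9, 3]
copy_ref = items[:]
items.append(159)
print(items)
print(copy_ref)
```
[3, 2, 9, 3, 159]
[3, 2, 9, 3]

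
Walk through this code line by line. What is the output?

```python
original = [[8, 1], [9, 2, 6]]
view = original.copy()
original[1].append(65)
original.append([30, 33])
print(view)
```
[[8, 1], [9, 2, 6, 65]]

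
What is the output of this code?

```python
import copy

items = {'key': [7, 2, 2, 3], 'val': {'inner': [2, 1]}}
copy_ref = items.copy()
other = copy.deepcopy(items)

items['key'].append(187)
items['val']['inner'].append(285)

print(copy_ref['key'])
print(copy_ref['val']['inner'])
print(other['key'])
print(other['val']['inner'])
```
[7, 2, 2, 3, 187]
[2, 1, 285]
[7, 2, 2, 3]
[2, 1]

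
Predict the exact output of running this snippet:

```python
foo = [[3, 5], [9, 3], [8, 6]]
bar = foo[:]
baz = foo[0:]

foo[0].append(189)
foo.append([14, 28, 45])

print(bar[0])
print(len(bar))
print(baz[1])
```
[3, 5, 189]
3
[9, 3]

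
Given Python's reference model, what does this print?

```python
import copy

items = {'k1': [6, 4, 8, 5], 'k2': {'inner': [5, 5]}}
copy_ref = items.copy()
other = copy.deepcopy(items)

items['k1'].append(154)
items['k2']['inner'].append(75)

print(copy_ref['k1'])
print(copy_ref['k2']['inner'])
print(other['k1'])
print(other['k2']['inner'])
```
[6, 4, 8, 5, 154]
[5, 5, 75]
[6, 4, 8, 5]
[5, 5]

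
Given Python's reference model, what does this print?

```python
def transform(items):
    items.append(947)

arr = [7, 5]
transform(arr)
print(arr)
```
[7, 5, 947]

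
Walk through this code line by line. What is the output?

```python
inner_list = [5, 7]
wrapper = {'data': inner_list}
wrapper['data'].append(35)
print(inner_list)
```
[5, 7, 35]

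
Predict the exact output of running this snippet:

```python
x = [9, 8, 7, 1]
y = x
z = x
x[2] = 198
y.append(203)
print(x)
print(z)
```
[9, 8, 198, 1, 203]
[9, 8, 198, 1, 203]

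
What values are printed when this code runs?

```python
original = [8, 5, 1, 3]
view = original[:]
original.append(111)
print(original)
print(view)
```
[8, 5, 1, 3, 111]
[8, 5, 1, 3]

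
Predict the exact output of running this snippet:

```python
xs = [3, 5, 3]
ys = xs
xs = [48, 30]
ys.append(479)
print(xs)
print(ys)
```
[48, 30]
[3, 5, 3, 479]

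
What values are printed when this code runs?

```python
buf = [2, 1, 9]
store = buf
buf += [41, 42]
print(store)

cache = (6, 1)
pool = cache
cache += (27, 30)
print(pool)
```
[2, 1, 9, 41, 42]
(6, 1)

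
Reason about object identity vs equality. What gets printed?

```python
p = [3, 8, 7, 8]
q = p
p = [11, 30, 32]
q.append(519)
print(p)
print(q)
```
[11, 30, 32]
[3, 8, 7, 8, 519]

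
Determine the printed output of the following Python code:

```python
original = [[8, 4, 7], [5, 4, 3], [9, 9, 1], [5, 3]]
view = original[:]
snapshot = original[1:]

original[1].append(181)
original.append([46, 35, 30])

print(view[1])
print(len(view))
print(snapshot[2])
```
[5, 4, 3, 181]
4
[5, 3]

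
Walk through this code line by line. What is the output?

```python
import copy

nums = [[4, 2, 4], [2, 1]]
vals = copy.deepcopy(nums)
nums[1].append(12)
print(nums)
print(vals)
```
[[4, 2, 4], [2, 1, 12]]
[[4, 2, 4], [2, 1]]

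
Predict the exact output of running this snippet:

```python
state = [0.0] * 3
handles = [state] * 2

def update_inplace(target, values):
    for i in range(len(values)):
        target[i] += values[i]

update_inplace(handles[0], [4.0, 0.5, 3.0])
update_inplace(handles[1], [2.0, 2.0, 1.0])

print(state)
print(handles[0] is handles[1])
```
[6.0, 2.5, 4.0]
True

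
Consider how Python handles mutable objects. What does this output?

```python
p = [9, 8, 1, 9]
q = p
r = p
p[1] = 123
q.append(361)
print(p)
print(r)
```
[9, 123, 1, 9, 361]
[9, 123, 1, 9, 361]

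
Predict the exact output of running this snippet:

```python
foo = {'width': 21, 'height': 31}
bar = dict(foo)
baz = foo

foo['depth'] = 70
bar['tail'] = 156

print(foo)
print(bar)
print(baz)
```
{'width': 21, 'height': 31, 'depth': 70}
{'width': 21, 'height': 31, 'tail': 156}
{'width': 21, 'height': 31, 'depth': 70}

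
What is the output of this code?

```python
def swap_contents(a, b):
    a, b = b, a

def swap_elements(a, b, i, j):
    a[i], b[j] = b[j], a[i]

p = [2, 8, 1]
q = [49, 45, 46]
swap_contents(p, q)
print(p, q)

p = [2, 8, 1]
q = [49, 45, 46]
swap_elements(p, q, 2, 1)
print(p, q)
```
[2, 8, 1] [49, 45, 46]
[2, 8, 45] [49, 1, 46]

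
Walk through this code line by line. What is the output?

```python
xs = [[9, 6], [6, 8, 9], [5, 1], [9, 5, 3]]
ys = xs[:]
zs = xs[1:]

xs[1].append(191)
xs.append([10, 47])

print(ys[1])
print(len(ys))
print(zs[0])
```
[6, 8, 9, 191]
4
[6, 8, 9, 191]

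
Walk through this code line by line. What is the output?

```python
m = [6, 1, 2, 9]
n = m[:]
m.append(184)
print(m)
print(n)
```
[6, 1, 2, 9, 184]
[6, 1, 2, 9]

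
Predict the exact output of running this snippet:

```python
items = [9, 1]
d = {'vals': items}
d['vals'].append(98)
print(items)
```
[9, 1, 98]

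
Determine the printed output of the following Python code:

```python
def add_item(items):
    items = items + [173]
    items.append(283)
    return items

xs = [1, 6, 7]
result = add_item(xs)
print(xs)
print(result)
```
[1, 6, 7]
[1, 6, 7, 173, 283]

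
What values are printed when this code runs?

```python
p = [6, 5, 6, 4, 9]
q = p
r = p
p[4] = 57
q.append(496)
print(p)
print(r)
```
[6, 5, 6, 4, 57, 496]
[6, 5, 6, 4, 57, 496]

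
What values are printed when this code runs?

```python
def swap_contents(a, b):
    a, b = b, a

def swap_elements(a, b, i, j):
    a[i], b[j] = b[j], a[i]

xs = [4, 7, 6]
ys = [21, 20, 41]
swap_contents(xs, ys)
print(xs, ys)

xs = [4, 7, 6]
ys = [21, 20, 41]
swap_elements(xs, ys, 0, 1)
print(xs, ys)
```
[4, 7, 6] [21, 20, 41]
[20, 7, 6] [21, 4, 41]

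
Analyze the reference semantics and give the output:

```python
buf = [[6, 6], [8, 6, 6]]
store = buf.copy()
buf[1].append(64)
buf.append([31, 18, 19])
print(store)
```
[[6, 6], [8, 6, 6, 64]]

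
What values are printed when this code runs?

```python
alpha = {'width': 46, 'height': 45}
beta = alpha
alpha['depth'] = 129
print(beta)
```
{'width': 46, 'height': 45, 'depth': 129}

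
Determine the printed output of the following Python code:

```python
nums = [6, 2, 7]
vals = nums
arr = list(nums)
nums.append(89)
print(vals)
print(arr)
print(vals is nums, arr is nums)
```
[6, 2, 7, 89]
[6, 2, 7]
True False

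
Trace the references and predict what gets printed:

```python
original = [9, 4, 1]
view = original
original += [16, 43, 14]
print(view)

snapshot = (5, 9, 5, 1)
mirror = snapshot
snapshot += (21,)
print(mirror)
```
[9, 4, 1, 16, 43, 14]
(5, 9, 5, 1)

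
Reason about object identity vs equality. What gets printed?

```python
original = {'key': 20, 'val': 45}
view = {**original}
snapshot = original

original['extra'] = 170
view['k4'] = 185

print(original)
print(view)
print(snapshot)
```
{'key': 20, 'val': 45, 'extra': 170}
{'key': 20, 'val': 45, 'k4': 185}
{'key': 20, 'val': 45, 'extra': 170}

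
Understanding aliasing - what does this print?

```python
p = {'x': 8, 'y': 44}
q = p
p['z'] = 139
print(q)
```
{'x': 8, 'y': 44, 'z': 139}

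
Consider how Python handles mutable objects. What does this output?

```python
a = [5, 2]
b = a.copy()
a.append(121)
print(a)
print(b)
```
[5, 2, 121]
[5, 2]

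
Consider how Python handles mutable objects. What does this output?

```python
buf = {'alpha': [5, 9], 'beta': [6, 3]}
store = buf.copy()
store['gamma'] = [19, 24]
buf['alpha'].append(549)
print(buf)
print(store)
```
{'alpha': [5, 9, 549], 'beta': [6, 3]}
{'alpha': [5, 9, 549], 'beta': [6, 3], 'gamma': [19, 24]}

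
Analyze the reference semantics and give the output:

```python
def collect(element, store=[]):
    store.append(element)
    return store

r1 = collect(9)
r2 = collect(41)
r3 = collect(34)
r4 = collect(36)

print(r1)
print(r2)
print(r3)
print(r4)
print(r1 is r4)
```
[9, 41, 34, 36]
[9, 41, 34, 36]
[9, 41, 34, 36]
[9, 41, 34, 36]
True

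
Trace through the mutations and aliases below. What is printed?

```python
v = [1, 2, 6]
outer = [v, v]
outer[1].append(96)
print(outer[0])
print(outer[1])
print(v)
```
[1, 2, 6, 96]
[1, 2, 6, 96]
[1, 2, 6, 96]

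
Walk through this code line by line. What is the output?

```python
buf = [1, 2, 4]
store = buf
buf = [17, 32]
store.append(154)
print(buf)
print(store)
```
[17, 32]
[1, 2, 4, 154]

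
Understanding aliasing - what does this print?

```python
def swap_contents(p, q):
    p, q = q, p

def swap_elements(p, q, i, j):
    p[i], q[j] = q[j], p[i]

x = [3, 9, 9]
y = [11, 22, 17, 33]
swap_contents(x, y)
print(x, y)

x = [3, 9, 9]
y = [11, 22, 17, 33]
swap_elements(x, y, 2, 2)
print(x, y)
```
[3, 9, 9] [11, 22, 17, 33]
[3, 9, 17] [11, 22, 9, 33]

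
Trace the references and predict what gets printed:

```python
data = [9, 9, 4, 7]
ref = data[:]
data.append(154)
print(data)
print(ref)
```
[9, 9, 4, 7, 154]
[9, 9, 4, 7]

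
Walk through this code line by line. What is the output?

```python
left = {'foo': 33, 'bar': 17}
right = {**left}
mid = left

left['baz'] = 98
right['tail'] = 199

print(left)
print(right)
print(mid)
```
{'foo': 33, 'bar': 17, 'baz': 98}
{'foo': 33, 'bar': 17, 'tail': 199}
{'foo': 33, 'bar': 17, 'baz': 98}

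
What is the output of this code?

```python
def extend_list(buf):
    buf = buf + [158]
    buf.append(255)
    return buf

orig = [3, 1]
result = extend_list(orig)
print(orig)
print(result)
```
[3, 1]
[3, 1, 158, 255]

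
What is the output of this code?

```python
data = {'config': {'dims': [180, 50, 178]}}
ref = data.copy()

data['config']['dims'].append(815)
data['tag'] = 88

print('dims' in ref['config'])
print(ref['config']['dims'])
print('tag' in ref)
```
True
[180, 50, 178, 815]
False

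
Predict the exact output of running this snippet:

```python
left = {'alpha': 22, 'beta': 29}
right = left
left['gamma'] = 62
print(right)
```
{'alpha': 22, 'beta': 29, 'gamma': 62}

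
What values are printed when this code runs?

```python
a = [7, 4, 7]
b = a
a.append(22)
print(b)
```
[7, 4, 7, 22]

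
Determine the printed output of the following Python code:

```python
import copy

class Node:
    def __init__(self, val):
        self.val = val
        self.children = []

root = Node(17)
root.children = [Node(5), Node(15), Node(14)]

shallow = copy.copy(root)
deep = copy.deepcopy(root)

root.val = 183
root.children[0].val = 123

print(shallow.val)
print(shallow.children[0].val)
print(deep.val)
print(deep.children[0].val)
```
17
123
17
5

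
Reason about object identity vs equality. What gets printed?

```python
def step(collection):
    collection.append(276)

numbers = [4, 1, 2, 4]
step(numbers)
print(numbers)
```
[4, 1, 2, 4, 276]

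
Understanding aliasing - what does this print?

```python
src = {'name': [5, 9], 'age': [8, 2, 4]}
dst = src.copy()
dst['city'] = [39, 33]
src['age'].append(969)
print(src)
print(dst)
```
{'name': [5, 9], 'age': [8, 2, 4, 969]}
{'name': [5, 9], 'age': [8, 2, 4, 969], 'city': [39, 33]}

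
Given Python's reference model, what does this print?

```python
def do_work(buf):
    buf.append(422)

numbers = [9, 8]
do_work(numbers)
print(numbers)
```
[9, 8, 422]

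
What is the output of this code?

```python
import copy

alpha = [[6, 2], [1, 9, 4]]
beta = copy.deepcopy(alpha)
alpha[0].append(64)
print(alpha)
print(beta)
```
[[6, 2, 64], [1, 9, 4]]
[[6, 2], [1, 9, 4]]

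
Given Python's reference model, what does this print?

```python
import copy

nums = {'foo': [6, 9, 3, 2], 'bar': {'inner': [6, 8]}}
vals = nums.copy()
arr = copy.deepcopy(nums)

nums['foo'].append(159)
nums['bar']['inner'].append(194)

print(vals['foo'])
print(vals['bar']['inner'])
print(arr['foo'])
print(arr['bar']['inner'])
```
[6, 9, 3, 2, 159]
[6, 8, 194]
[6, 9, 3, 2]
[6, 8]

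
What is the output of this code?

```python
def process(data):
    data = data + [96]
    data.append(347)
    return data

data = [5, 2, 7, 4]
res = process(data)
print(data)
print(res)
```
[5, 2, 7, 4]
[5, 2, 7, 4, 96, 347]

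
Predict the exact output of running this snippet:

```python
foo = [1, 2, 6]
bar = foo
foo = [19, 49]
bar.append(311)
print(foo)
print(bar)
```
[19, 49]
[1, 2, 6, 311]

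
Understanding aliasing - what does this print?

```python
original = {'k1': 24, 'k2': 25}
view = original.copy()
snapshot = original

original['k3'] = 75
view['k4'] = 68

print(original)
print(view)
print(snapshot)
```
{'k1': 24, 'k2': 25, 'k3': 75}
{'k1': 24, 'k2': 25, 'k4': 68}
{'k1': 24, 'k2': 25, 'k3': 75}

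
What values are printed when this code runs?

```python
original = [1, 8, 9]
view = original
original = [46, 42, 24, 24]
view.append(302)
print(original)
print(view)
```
[46, 42, 24, 24]
[1, 8, 9, 302]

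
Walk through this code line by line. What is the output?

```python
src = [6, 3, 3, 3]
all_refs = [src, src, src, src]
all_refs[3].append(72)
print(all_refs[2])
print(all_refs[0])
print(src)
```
[6, 3, 3, 3, 72]
[6, 3, 3, 3, 72]
[6, 3, 3, 3, 72]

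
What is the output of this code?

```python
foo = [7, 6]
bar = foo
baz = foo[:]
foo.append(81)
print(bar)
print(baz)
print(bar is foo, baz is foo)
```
[7, 6, 81]
[7, 6]
True False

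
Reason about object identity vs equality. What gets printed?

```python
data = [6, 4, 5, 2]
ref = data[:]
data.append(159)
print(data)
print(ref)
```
[6, 4, 5, 2, 159]
[6, 4, 5, 2]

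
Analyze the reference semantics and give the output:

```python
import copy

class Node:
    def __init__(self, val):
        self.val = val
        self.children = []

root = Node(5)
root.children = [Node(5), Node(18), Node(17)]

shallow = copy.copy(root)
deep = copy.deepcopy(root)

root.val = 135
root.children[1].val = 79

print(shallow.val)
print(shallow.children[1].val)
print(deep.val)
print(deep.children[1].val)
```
5
79
5
18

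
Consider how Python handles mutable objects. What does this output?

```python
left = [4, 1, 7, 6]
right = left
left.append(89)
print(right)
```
[4, 1, 7, 6, 89]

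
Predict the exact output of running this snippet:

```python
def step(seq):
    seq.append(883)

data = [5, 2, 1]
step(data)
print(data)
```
[5, 2, 1, 883]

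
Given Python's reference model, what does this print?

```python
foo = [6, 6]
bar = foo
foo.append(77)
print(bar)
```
[6, 6, 77]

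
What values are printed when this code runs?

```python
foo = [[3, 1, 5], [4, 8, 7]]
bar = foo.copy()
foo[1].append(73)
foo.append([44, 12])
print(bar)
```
[[3, 1, 5], [4, 8, 7, 73]]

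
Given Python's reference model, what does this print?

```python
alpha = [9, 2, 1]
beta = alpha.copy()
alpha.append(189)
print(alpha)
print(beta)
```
[9, 2, 1, 189]
[9, 2, 1]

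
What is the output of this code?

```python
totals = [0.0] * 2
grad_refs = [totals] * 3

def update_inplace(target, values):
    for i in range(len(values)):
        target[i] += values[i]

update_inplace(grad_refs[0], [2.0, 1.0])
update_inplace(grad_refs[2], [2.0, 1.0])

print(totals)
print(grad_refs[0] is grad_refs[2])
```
[4.0, 2.0]
True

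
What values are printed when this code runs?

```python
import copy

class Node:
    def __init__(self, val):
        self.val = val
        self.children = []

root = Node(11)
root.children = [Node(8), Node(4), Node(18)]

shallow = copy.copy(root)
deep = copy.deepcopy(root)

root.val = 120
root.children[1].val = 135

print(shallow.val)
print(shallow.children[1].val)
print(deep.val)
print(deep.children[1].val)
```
11
135
11
4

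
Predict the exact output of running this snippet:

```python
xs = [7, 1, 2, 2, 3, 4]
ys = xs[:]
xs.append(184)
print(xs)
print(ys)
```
[7, 1, 2, 2, 3, 4, 184]
[7, 1, 2, 2, 3, 4]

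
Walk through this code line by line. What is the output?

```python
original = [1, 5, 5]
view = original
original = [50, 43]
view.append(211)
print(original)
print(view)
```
[50, 43]
[1, 5, 5, 211]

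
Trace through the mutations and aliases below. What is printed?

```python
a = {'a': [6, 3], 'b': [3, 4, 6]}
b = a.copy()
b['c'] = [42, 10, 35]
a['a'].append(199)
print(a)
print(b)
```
{'a': [6, 3, 199], 'b': [3, 4, 6]}
{'a': [6, 3, 199], 'b': [3, 4, 6], 'c': [42, 10, 35]}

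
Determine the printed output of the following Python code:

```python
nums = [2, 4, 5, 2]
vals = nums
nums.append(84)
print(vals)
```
[2, 4, 5, 2, 84]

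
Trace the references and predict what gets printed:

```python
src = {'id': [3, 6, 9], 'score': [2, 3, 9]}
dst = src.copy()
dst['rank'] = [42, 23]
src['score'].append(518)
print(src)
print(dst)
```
{'id': [3, 6, 9], 'score': [2, 3, 9, 518]}
{'id': [3, 6, 9], 'score': [2, 3, 9, 518], 'rank': [42, 23]}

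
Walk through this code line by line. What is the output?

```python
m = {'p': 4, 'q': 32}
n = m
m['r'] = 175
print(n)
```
{'p': 4, 'q': 32, 'r': 175}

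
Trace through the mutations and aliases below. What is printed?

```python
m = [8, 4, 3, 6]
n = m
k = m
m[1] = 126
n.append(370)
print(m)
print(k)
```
[8, 126, 3, 6, 370]
[8, 126, 3, 6, 370]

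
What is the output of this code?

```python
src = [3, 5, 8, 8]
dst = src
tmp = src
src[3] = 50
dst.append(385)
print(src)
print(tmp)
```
[3, 5, 8, 50, 385]
[3, 5, 8, 50, 385]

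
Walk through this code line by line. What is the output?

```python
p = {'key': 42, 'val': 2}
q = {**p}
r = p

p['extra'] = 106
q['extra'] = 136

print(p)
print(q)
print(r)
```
{'key': 42, 'val': 2, 'extra': 106}
{'key': 42, 'val': 2, 'extra': 136}
{'key': 42, 'val': 2, 'extra': 106}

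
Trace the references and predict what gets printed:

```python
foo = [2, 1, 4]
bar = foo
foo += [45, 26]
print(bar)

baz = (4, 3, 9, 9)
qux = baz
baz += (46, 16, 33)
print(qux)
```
[2, 1, 4, 45, 26]
(4, 3, 9, 9)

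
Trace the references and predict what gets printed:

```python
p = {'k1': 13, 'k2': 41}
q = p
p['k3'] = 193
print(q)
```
{'k1': 13, 'k2': 41, 'k3': 193}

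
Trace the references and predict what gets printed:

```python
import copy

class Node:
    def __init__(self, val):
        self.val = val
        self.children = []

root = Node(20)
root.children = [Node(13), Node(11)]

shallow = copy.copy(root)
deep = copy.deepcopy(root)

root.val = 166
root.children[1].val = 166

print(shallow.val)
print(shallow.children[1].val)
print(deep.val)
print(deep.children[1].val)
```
20
166
20
11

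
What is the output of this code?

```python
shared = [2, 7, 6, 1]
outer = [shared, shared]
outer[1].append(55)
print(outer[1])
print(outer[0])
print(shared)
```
[2, 7, 6, 1, 55]
[2, 7, 6, 1, 55]
[2, 7, 6, 1, 55]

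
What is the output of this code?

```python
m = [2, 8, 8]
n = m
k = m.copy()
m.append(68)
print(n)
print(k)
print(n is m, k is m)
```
[2, 8, 8, 68]
[2, 8, 8]
True False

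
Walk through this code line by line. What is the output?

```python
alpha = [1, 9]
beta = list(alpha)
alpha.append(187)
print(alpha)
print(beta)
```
[1, 9, 187]
[1, 9]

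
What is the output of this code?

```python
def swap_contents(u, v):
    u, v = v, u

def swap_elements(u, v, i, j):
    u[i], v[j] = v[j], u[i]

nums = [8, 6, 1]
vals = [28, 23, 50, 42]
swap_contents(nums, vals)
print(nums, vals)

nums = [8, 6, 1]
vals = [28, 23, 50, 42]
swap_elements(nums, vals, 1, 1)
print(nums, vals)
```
[8, 6, 1] [28, 23, 50, 42]
[8, 23, 1] [28, 6, 50, 42]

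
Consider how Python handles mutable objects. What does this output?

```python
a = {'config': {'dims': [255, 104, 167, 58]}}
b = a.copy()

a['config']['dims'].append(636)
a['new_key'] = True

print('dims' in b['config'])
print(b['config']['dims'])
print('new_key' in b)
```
True
[255, 104, 167, 58, 636]
False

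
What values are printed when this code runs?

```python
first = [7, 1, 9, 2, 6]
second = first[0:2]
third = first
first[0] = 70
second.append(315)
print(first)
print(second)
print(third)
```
[70, 1, 9, 2, 6]
[7, 1, 315]
[70, 1, 9, 2, 6]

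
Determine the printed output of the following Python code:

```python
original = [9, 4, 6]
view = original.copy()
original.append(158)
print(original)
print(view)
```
[9, 4, 6, 158]
[9, 4, 6]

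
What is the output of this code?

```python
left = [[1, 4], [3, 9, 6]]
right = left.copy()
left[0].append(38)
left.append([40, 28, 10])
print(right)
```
[[1, 4, 38], [3, 9, 6]]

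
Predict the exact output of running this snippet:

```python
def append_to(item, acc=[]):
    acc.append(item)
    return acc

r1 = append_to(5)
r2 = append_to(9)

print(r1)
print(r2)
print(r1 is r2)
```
[5, 9]
[5, 9]
True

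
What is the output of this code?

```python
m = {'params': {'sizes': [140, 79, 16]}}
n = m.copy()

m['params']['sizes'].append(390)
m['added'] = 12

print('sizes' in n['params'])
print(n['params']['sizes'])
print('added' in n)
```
True
[140, 79, 16, 390]
False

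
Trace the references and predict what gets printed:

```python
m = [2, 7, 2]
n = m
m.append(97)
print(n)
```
[2, 7, 2, 97]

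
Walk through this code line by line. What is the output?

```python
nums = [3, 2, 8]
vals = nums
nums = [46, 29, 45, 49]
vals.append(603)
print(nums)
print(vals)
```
[46, 29, 45, 49]
[3, 2, 8, 603]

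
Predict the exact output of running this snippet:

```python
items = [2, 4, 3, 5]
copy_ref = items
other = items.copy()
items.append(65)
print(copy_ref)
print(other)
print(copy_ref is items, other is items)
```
[2, 4, 3, 5, 65]
[2, 4, 3, 5]
True False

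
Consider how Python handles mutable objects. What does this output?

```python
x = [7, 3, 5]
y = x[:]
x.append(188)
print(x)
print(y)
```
[7, 3, 5, 188]
[7, 3, 5]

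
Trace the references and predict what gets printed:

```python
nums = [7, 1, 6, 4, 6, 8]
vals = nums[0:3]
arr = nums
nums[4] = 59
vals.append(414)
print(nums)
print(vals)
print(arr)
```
[7, 1, 6, 4, 59, 8]
[7, 1, 6, 414]
[7, 1, 6, 4, 59, 8]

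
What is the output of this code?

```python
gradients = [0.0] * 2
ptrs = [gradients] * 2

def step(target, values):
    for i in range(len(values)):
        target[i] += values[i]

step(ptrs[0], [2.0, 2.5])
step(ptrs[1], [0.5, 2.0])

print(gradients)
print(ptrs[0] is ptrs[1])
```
[2.5, 4.5]
True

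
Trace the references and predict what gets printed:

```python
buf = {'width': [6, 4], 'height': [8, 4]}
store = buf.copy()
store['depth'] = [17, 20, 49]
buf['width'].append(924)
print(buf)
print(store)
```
{'width': [6, 4, 924], 'height': [8, 4]}
{'width': [6, 4, 924], 'height': [8, 4], 'depth': [17, 20, 49]}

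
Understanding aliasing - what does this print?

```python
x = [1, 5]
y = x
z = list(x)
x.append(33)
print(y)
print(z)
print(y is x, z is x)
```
[1, 5, 33]
[1, 5]
True False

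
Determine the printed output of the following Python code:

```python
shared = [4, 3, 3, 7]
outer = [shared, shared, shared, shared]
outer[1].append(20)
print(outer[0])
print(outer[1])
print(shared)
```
[4, 3, 3, 7, 20]
[4, 3, 3, 7, 20]
[4, 3, 3, 7, 20]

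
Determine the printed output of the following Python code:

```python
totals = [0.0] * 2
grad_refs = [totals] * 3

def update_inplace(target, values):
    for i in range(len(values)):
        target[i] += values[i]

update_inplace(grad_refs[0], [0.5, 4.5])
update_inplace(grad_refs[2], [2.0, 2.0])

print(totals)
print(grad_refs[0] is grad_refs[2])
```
[2.5, 6.5]
True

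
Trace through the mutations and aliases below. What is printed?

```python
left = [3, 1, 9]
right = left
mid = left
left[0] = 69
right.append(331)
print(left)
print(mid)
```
[69, 1, 9, 331]
[69, 1, 9, 331]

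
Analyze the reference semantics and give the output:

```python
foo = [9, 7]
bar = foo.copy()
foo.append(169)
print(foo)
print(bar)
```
[9, 7, 169]
[9, 7]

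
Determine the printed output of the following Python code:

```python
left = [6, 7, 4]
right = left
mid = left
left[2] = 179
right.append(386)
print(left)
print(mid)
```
[6, 7, 179, 386]
[6, 7, 179, 386]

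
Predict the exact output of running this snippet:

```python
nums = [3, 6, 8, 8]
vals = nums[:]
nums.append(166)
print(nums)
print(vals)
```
[3, 6, 8, 8, 166]
[3, 6, 8, 8]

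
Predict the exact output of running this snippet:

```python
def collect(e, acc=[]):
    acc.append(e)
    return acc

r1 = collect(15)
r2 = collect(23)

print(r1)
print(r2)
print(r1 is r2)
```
[15, 23]
[15, 23]
True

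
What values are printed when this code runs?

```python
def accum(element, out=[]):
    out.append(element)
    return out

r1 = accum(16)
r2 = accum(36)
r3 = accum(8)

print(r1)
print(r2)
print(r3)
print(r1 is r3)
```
[16, 36, 8]
[16, 36, 8]
[16, 36, 8]
True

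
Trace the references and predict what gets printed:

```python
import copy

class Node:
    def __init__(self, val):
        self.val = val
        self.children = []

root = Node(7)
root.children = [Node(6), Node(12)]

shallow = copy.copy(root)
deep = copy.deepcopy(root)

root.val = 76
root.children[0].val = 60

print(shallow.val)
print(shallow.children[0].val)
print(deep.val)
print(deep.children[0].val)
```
7
60
7
6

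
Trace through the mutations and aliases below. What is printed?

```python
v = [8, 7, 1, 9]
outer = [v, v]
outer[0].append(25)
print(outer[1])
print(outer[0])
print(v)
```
[8, 7, 1, 9, 25]
[8, 7, 1, 9, 25]
[8, 7, 1, 9, 25]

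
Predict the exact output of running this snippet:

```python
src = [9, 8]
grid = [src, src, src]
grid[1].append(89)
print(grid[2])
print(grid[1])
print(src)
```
[9, 8, 89]
[9, 8, 89]
[9, 8, 89]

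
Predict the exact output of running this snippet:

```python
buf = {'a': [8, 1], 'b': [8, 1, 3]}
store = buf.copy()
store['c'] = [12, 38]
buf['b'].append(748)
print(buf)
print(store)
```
{'a': [8, 1], 'b': [8, 1, 3, 748]}
{'a': [8, 1], 'b': [8, 1, 3, 748], 'c': [12, 38]}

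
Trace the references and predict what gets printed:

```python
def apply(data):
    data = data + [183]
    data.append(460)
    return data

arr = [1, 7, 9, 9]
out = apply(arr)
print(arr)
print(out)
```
[1, 7, 9, 9]
[1, 7, 9, 9, 183, 460]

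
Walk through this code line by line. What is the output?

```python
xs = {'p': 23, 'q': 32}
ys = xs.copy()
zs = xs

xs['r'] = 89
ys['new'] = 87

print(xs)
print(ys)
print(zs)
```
{'p': 23, 'q': 32, 'r': 89}
{'p': 23, 'q': 32, 'new': 87}
{'p': 23, 'q': 32, 'r': 89}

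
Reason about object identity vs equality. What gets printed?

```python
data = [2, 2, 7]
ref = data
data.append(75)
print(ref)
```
[2, 2, 7, 75]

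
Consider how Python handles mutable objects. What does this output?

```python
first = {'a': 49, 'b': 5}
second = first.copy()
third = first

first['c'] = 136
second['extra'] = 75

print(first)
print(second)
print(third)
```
{'a': 49, 'b': 5, 'c': 136}
{'a': 49, 'b': 5, 'extra': 75}
{'a': 49, 'b': 5, 'c': 136}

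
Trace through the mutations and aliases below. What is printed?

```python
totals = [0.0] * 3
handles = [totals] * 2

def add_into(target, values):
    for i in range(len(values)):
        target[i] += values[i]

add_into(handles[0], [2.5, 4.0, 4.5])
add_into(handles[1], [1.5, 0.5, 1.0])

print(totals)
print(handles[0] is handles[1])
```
[4.0, 4.5, 5.5]
True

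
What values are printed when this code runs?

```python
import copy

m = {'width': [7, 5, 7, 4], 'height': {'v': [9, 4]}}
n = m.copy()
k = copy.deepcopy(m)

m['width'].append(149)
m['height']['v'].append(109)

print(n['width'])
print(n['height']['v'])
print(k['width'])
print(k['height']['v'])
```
[7, 5, 7, 4, 149]
[9, 4, 109]
[7, 5, 7, 4]
[9, 4]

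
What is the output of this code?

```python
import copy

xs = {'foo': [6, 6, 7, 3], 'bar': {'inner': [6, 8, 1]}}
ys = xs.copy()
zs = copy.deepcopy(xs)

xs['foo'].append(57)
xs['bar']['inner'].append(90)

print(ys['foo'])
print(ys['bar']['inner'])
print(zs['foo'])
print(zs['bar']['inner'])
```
[6, 6, 7, 3, 57]
[6, 8, 1, 90]
[6, 6, 7, 3]
[6, 8, 1]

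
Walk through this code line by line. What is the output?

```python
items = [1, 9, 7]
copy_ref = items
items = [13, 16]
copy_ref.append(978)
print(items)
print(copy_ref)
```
[13, 16]
[1, 9, 7, 978]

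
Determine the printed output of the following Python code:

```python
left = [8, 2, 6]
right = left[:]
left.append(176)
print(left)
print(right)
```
[8, 2, 6, 176]
[8, 2, 6]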